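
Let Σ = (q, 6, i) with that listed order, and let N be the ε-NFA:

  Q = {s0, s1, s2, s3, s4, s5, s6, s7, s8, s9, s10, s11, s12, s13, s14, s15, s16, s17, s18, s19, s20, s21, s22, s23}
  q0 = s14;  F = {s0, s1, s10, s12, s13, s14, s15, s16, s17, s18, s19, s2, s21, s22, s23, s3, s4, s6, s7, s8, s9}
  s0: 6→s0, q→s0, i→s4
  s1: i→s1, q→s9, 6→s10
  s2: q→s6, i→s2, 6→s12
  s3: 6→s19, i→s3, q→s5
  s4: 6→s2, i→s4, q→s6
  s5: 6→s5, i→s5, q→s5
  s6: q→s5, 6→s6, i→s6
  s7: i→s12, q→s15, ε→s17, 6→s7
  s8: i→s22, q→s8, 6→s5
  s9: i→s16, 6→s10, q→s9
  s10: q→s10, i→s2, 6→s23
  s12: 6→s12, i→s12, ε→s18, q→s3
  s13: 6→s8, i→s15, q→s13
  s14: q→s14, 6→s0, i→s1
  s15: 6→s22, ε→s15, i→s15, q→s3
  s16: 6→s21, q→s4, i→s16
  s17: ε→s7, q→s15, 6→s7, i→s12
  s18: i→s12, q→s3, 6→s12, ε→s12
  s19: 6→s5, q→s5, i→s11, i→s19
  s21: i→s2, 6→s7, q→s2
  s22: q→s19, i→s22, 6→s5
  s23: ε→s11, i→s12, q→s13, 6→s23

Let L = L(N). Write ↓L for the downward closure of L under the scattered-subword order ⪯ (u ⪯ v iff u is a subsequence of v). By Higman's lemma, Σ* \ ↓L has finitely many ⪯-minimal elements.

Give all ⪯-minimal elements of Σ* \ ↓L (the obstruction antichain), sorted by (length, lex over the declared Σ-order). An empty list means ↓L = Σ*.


|Q|=24, |F|=21, |δ|=73 (6 ε).
min D↑ (20 st, q0=0, F={10}): 0:q→0,6→1,i→2 1:q→1,6→1,i→3 2:q→4,6→5,i→2 3:q→6,6→7,i→3 4:q→4,6→5,i→8 5:q→5,6→9,i→7 6:q→10,6→6,i→6 7:q→6,6→11,i→7 8:q→3,6→12,i→8 9:q→13,6→9,i→11 10:q→10,6→10,i→10 11:q→14,6→11,i→11 12:q→7,6→15,i→7 13:q→13,6→16,i→17 14:q→10,6→18,i→14 15:q→17,6→15,i→11 16:q→16,6→10,i→19 17:q→14,6→19,i→17 18:q→10,6→10,i→18 19:q→18,6→10,i→19 [Hopcroft].
'6iqq': |S_i|=[23, 19, 11, 5, 1] end={s5} ∉↓L; 4/4 del acc.
'iqiqqq': |S_i|=[23, 21, 20, 15, 11, 5, 1] end={s5} ∉↓L; 6/6 single-dels accept.
'i66q66': run [23, 21, 17, 14, 8, 5, 1] end={s5} — reject; 6/6 deletions ∈↓L.
3 words, ⪯-incomp.

min(Σ*\↓L) = [6iqq, iqiqqq, i66q66].


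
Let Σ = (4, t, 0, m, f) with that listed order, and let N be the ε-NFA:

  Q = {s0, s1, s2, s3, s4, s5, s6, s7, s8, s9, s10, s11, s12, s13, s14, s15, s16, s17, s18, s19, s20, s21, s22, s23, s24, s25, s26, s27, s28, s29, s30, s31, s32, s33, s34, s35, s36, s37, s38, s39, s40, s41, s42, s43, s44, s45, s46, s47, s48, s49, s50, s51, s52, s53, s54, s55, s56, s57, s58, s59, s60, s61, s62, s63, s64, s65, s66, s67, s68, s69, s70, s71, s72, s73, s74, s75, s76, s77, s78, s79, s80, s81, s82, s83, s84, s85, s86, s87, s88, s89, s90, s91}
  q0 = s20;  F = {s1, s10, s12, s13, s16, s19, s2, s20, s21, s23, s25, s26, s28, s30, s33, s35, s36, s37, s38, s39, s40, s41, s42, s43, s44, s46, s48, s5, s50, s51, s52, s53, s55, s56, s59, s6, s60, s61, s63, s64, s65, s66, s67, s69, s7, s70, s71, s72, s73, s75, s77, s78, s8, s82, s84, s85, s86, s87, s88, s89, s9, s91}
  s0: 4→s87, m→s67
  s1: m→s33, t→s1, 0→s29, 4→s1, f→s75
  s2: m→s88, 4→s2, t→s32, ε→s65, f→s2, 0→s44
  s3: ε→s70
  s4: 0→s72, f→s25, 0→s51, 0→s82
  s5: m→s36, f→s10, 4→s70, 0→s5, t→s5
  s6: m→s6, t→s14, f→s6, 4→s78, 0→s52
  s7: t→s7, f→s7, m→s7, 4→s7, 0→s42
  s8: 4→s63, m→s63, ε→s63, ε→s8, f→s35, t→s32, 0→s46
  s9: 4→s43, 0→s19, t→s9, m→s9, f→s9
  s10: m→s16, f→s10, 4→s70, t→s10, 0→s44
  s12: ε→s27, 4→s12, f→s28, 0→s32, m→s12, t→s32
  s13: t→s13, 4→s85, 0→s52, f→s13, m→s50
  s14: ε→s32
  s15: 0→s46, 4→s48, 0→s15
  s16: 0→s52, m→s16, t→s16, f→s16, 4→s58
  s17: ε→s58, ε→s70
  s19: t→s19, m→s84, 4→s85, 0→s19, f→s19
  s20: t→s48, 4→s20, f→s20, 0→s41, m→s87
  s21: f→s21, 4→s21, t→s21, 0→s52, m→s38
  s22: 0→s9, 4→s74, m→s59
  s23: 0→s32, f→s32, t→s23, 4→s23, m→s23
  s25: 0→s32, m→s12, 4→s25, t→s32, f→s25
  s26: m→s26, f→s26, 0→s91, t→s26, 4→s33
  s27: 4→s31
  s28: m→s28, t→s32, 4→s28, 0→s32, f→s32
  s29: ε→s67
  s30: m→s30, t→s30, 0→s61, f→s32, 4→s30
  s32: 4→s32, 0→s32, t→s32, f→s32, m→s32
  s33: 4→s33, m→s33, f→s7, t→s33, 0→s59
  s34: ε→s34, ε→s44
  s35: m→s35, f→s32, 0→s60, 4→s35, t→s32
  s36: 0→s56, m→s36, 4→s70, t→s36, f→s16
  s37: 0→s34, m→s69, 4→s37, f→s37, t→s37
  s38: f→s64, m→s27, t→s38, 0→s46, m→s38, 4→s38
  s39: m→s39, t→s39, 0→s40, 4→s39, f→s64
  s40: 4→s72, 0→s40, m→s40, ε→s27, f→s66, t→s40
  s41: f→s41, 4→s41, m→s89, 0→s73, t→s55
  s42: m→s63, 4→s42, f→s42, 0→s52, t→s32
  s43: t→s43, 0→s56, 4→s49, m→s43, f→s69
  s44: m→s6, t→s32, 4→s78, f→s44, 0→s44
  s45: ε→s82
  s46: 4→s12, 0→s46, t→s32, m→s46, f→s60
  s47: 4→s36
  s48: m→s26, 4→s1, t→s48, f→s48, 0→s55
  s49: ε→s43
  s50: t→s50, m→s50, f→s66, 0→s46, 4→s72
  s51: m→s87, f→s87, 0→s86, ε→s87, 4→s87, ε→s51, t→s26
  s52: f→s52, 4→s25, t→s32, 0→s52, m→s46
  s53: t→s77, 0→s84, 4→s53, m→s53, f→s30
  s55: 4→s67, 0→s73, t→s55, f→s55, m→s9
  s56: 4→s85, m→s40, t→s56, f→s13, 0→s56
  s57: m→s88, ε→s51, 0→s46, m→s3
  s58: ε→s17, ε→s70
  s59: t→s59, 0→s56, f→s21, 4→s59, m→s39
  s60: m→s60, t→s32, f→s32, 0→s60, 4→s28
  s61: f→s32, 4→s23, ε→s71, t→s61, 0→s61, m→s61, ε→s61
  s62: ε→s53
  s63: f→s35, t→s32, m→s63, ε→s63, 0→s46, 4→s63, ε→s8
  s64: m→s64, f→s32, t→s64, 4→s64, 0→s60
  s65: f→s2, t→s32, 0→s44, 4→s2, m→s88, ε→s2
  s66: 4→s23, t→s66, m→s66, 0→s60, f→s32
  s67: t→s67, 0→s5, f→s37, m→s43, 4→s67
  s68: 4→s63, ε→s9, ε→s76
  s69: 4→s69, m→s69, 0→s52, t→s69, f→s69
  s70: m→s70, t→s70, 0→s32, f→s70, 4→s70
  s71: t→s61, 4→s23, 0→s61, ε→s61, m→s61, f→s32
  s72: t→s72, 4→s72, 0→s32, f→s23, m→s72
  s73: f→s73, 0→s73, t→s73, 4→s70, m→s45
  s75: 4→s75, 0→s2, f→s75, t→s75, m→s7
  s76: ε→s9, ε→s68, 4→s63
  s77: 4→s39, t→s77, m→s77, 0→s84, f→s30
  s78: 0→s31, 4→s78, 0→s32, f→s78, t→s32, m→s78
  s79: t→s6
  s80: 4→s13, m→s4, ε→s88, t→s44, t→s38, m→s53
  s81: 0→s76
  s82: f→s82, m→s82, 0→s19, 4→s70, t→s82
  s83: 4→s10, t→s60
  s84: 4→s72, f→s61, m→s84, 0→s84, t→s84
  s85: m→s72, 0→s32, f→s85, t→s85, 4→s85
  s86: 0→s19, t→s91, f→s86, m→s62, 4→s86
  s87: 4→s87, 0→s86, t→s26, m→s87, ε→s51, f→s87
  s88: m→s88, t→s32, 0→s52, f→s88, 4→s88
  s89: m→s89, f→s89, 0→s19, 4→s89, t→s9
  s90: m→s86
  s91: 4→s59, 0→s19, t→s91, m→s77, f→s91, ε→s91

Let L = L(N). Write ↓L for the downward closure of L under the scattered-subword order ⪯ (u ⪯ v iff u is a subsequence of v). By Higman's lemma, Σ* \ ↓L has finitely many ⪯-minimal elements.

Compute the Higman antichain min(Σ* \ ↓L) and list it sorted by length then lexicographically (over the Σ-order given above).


|Q|=92, |F|=62, |δ|=379 (33 ε).
min D↑ (59 st, q0=0, F={26}): 0:4→0,t→1,0→2,m→3,f→0 1:4→4,t→1,0→5,m→6,f→1 2:4→2,t→5,0→7,m→8,f→2 3:4→3,t→6,0→9,m→3,f→3 4:4→4,t→4,0→10,m→11,f→12 5:4→10,t→5,0→7,m→13,f→5 6:4→11,t→6,0→14,m→6,f→6 7:4→15,t→7,0→7,m→16,f→7 8:4→8,t→13,0→17,m→8,f→8 9:4→9,t→14,0→17,m→18,f→9 10:4→10,t→10,0→19,m→20,f→21 11:4→11,t→11,0→22,m→11,f→23 12:4→12,t→12,0→24,m→23,f→12 13:4→20,t→13,0→17,m→13,f→13 14:4→22,t→14,0→17,m→25,f→14 15:4→15,t→15,0→26,m→15,f→15 16:4→15,t→16,0→17,m→16,f→16 17:4→27,t→17,0→17,m→28,f→17 18:4→18,t→25,0→28,m→18,f→29 19:4→15,t→19,0→19,m→30,f→31 20:4→20,t→20,0→32,m→20,f→33 21:4→21,t→21,0→34,m→33,f→21 22:4→22,t→22,0→32,m→35,f→36 23:4→23,t→23,0→37,m→23,f→23 24:4→24,t→26,0→34,m→38,f→24 25:4→35,t→25,0→28,m→25,f→29 26:4→26,t→26,0→26,m→26,f→26 27:4→27,t→27,0→26,m→39,f→27 28:4→39,t→28,0→28,m→28,f→40 29:4→29,t→29,0→40,m→29,f→26 30:4→15,t→30,0→32,m→30,f→41 31:4→15,t→31,0→34,m→41,f→31 32:4→27,t→32,0→32,m→42,f→43 33:4→33,t→33,0→44,m→33,f→33 34:4→45,t→26,0→34,m→46,f→34 35:4→35,t→35,0→42,m→35,f→47 36:4→36,t→36,0→44,m→48,f→36 37:4→37,t→26,0→44,m→49,f→37 38:4→38,t→26,0→44,m→38,f→38 39:4→39,t→39,0→26,m→39,f→50 40:4→50,t→40,0→40,m→40,f→26 41:4→15,t→41,0→44,m→41,f→41 42:4→39,t→42,0→42,m→42,f→51 43:4→27,t→43,0→44,m→52,f→43 44:4→53,t→26,0→44,m→54,f→44 45:4→45,t→26,0→26,m→45,f→45 46:4→45,t→26,0→44,m→46,f→46 47:4→47,t→47,0→55,m→47,f→26 48:4→48,t→48,0→54,m→48,f→47 49:4→49,t→26,0→54,m→49,f→56 50:4→50,t→50,0→26,m→50,f→26 51:4→50,t→51,0→55,m→51,f→26 52:4→39,t→52,0→54,m→52,f→51 53:4→53,t→26,0→26,m→57,f→53 54:4→57,t→26,0→54,m→54,f→55 55:4→58,t→26,0→55,m→55,f→26 56:4→56,t→26,0→55,m→56,f→26 57:4→57,t→26,0→26,m→57,f→58 58:4→58,t→26,0→26,m→58,f→26 (ε-aug+det+¬).
'0040': run [73, 64, 36, 13, 2] end={s31,s32} — reject; 4/4 deletions ∈↓L.
't4f0t': run [73, 65, 54, 39, 21, 2] end={s14,s32} — reject; 5/5 del acc.
'm0mff': |S_i|=[73, 57, 36, 25, 10, 1] end={s32} rej; 5/5 single-dels accept.
3 words, ⪯-incomp.

A = [0040, t4f0t, m0mff].


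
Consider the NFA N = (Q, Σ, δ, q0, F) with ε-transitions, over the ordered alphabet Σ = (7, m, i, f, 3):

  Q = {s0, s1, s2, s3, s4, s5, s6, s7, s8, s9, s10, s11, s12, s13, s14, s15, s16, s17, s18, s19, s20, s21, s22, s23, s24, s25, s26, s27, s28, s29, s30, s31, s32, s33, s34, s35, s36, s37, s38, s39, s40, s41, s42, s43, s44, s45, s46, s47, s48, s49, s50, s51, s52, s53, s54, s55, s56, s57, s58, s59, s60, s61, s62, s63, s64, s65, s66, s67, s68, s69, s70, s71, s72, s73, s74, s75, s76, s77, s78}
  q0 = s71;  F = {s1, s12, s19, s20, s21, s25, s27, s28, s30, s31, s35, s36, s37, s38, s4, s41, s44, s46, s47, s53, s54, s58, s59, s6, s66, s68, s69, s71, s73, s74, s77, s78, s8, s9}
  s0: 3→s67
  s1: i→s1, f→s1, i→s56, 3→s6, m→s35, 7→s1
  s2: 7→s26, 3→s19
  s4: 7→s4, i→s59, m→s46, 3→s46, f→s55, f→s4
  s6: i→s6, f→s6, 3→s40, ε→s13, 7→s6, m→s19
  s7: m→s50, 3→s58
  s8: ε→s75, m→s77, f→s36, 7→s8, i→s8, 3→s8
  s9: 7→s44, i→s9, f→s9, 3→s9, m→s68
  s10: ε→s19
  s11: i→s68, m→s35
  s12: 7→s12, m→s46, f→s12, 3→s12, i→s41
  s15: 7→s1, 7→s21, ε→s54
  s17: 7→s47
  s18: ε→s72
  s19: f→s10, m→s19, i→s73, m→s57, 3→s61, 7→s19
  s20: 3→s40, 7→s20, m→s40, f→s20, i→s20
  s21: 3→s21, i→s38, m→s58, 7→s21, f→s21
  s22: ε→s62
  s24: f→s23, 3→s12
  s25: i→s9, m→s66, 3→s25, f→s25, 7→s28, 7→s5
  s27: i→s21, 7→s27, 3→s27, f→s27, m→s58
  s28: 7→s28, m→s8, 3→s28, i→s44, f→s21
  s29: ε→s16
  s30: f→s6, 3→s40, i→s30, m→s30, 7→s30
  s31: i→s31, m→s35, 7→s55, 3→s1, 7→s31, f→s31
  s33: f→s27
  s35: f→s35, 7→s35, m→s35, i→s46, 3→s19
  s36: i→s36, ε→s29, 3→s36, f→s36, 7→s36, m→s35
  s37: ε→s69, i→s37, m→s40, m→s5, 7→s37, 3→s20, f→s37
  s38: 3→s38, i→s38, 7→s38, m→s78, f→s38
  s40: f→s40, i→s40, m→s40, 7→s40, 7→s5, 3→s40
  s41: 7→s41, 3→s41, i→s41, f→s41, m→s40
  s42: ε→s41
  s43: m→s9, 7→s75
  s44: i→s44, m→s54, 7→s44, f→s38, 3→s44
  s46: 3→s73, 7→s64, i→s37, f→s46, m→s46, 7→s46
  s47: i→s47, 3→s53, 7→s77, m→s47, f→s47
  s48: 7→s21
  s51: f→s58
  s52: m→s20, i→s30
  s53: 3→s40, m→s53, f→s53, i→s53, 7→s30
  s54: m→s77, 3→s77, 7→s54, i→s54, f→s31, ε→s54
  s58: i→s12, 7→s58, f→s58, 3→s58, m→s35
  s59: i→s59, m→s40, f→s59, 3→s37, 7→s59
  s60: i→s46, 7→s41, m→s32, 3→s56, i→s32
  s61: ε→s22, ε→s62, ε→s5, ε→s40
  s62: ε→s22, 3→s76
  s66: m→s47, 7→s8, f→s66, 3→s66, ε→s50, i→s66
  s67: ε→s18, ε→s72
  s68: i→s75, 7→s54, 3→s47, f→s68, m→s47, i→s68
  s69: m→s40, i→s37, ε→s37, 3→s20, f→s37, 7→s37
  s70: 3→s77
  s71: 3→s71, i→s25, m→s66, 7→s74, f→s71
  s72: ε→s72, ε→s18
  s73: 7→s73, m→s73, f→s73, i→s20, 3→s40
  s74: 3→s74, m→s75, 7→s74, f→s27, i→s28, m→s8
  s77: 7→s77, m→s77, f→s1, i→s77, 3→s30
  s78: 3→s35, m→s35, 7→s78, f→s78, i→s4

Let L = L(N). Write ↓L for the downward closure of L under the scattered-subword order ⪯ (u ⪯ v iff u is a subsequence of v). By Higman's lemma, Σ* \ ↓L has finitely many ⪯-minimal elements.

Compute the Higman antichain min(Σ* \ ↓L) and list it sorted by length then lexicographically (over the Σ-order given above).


A = [mm33, 7fmiim, iim333].

|Q|=79, |F|=34, |δ|=233 (22 ε).
min D↑ (34 st, q0=0, F={22}): 0:7→1,m→2,i→3,f→0,3→0 1:7→1,m→4,i→5,f→6,3→1 2:7→4,m→7,i→2,f→2,3→2 3:7→5,m→2,i→8,f→3,3→3 4:7→4,m→9,i→4,f→10,3→4 5:7→5,m→4,i→11,f→12,3→5 6:7→6,m→13,i→12,f→6,3→6 7:7→9,m→7,i→7,f→7,3→14 8:7→11,m→15,i→8,f→8,3→8 9:7→9,m→9,i→9,f→16,3→17 10:7→10,m→18,i→10,f→10,3→10 11:7→11,m→19,i→11,f→20,3→11 12:7→12,m→13,i→20,f→12,3→12 13:7→13,m→18,i→21,f→13,3→13 14:7→17,m→14,i→14,f→14,3→22 15:7→19,m→7,i→15,f→15,3→7 16:7→16,m→18,i→16,f→16,3→23 17:7→17,m→17,i→17,f→23,3→22 18:7→18,m→18,i→24,f→18,3→25 19:7→19,m→9,i→19,f→26,3→9 20:7→20,m→27,i→20,f→20,3→20 21:7→21,m→24,i→28,f→21,3→21 22:7→22,m→22,i→22,f→22,3→22 23:7→23,m→25,i→23,f→23,3→22 24:7→24,m→24,i→29,f→24,3→30 25:7→25,m→25,i→30,f→25,3→22 26:7→26,m→18,i→26,f→26,3→16 27:7→27,m→18,i→31,f→27,3→18 28:7→28,m→22,i→28,f→28,3→28 29:7→29,m→22,i→29,f→29,3→32 30:7→30,m→30,i→32,f→30,3→22 31:7→31,m→24,i→33,f→31,3→24 32:7→32,m→22,i→32,f→32,3→22 33:7→33,m→22,i→33,f→33,3→29 (ε-aug+det+¬).
'mm33': N↓-sim [50, 41, 24, 15, 6] end={s22,s40,s5,s61,s62,s76} — reject; 4/4 del acc.
'7fmiim': |S_i|=[50, 42, 34, 23, 13, 7, 2] end={s40,s5} — reject; 6/6 deletions ∈↓L.
'iim333': run [50, 47, 43, 32, 24, 15, 6] end={s22,s40,s5,s61,s62,s76} ∉↓L; 6/6 single-dels accept.
3 obstructions.


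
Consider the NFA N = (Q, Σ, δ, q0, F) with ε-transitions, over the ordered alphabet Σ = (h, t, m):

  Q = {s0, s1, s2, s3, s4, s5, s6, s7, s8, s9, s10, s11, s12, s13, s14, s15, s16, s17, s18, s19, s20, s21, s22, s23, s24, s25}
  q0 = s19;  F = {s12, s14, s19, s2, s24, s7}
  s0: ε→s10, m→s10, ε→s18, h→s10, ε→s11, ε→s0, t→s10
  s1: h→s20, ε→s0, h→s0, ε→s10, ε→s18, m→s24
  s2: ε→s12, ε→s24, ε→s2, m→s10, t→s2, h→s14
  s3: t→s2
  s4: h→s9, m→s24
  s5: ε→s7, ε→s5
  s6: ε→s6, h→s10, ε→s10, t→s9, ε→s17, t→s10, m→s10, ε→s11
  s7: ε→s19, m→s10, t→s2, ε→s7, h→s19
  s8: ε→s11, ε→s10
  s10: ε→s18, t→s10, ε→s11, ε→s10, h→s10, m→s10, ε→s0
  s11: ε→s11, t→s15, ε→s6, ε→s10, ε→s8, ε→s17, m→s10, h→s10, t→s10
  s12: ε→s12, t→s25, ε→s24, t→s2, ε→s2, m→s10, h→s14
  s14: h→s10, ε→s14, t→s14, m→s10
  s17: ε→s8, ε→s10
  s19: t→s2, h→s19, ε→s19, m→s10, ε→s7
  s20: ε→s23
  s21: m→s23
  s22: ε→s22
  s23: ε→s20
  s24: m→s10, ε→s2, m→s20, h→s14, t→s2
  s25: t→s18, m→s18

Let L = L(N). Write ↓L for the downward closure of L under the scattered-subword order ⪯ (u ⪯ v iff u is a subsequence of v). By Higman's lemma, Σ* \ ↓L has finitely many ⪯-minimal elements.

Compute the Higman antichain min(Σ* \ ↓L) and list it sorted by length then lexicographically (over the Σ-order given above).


Antichain: [m, thh].

|Q|=26, |F|=6, |δ|=84 (41 ε).
min D↑ (4 st, q0=0, F={2}): 0:h→0,t→1,m→2 1:h→3,t→1,m→2 2:h→2,t→2,m→2 3:h→2,t→3,m→2 [Hopcroft].
'm': |S_i|=[18, 11] end={s0,s10,s11,s15,s17,s18,s20,s23,s6,s8,s9} — reject; 1/1 del acc.
'thh': |S_i|=[18, 16, 10, 9] end={s0,s10,s11,s15,s17,s18,s6,s8,s9} ∉↓L; 3/3 deletions ∈↓L.
2 minimals (antichain).


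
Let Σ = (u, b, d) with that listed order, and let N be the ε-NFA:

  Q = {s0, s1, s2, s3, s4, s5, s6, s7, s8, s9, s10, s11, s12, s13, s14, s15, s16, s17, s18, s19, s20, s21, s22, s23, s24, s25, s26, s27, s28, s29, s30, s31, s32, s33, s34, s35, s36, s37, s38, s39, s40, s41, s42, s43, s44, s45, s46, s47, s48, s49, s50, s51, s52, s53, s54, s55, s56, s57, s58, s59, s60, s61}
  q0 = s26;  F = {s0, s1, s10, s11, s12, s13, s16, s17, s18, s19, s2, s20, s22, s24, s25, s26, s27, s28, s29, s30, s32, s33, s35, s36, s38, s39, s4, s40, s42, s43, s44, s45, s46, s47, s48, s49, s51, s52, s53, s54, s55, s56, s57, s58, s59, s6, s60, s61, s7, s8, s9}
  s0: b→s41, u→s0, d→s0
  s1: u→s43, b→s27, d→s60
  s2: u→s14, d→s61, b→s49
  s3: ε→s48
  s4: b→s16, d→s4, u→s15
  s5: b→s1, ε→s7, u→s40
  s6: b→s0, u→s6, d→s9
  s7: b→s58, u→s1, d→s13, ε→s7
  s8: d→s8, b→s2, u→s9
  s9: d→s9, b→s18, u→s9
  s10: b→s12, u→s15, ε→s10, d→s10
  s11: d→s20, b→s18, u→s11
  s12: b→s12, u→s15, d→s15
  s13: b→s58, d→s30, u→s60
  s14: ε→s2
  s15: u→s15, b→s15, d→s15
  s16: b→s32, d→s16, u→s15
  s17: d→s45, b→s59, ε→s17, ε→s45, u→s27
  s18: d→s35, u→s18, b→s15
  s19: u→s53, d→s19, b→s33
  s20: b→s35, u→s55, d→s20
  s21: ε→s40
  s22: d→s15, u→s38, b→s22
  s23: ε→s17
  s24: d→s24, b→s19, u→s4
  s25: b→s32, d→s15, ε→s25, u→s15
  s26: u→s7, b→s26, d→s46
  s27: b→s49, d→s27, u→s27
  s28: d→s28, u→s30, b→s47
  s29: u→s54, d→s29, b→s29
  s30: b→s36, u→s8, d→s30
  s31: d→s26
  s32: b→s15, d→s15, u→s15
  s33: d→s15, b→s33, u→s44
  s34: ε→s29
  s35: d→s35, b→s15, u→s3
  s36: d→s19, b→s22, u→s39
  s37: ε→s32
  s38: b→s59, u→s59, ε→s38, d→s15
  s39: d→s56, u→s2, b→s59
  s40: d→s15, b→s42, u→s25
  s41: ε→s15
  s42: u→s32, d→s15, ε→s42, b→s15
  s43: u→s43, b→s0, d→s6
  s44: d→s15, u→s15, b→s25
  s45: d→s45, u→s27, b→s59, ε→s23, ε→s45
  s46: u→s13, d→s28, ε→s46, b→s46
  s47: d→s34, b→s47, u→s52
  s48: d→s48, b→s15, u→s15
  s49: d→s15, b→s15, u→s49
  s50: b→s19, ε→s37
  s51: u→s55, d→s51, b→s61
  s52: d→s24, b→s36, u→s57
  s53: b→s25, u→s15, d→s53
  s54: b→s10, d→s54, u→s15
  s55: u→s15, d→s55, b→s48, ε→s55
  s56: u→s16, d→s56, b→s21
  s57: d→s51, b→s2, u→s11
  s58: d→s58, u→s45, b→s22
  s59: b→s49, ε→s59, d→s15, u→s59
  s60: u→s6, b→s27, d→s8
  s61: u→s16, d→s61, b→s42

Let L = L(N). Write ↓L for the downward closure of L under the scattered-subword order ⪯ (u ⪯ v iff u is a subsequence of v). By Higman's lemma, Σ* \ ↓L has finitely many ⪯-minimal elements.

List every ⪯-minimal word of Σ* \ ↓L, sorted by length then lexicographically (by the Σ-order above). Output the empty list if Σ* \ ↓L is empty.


A = [ubbd, uuubb, uubbb, ddbduu].

|Q|=62, |F|=51, |δ|=181 (21 ε).
min D↑ (51 st, q0=0, F={20}): 0:u→1,b→0,d→2 1:u→3,b→4,d→5 2:u→5,b→2,d→6 3:u→7,b→8,d→9 4:u→10,b→11,d→4 5:u→9,b→4,d→12 6:u→12,b→13,d→6 7:u→7,b→14,d→15 8:u→8,b→16,d→8 9:u→15,b→8,d→17 10:u→8,b→18,d→10 11:u→19,b→11,d→20 12:u→17,b→21,d→12 13:u→22,b→13,d→23 14:u→14,b→20,d→14 15:u→15,b→14,d→24 16:u→16,b→20,d→20 17:u→24,b→25,d→17 18:u→18,b→16,d→20 19:u→18,b→18,d→20 20:u→20,b→20,d→20 21:u→26,b→11,d→27 22:u→28,b→21,d→29 23:u→30,b→23,d→23 24:u→24,b→31,d→24 25:u→25,b→16,d→32 26:u→25,b→18,d→33 27:u→34,b→35,d→27 28:u→36,b→25,d→37 29:u→38,b→27,d→29 30:u→20,b→39,d→30 31:u→31,b→20,d→40 32:u→41,b→42,d→32 33:u→41,b→43,d→33 34:u→20,b→44,d→34 35:u→45,b→35,d→20 36:u→36,b→31,d→46 37:u→47,b→32,d→37 38:u→20,b→41,d→38 39:u→20,b→48,d→39 40:u→49,b→20,d→40 41:u→20,b→50,d→41 42:u→50,b→20,d→20 43:u→44,b→42,d→20 44:u→20,b→50,d→20 45:u→20,b→44,d→20 46:u→47,b→40,d→46 47:u→20,b→49,d→47 48:u→20,b→48,d→20 49:u→20,b→20,d→49 50:u→20,b→20,d→20 (ε-aug+det+¬).
'ubbd': |S_i|=[58, 52, 34, 14, 1] end={s15} — reject; 4/4 del acc.
'uuubb': run [58, 52, 39, 23, 10, 2] end={s15,s41} ∉↓L; 5/5 single-dels accept.
'uubbb': |S_i|=[58, 52, 39, 19, 5, 1] end={s15} rej; 5/5 del acc.
'ddbduu': N↓-sim [58, 54, 50, 40, 26, 13, 1] end={s15} ∉↓L; 6/6 deletions ∈↓L.
4 minimals (antichain).


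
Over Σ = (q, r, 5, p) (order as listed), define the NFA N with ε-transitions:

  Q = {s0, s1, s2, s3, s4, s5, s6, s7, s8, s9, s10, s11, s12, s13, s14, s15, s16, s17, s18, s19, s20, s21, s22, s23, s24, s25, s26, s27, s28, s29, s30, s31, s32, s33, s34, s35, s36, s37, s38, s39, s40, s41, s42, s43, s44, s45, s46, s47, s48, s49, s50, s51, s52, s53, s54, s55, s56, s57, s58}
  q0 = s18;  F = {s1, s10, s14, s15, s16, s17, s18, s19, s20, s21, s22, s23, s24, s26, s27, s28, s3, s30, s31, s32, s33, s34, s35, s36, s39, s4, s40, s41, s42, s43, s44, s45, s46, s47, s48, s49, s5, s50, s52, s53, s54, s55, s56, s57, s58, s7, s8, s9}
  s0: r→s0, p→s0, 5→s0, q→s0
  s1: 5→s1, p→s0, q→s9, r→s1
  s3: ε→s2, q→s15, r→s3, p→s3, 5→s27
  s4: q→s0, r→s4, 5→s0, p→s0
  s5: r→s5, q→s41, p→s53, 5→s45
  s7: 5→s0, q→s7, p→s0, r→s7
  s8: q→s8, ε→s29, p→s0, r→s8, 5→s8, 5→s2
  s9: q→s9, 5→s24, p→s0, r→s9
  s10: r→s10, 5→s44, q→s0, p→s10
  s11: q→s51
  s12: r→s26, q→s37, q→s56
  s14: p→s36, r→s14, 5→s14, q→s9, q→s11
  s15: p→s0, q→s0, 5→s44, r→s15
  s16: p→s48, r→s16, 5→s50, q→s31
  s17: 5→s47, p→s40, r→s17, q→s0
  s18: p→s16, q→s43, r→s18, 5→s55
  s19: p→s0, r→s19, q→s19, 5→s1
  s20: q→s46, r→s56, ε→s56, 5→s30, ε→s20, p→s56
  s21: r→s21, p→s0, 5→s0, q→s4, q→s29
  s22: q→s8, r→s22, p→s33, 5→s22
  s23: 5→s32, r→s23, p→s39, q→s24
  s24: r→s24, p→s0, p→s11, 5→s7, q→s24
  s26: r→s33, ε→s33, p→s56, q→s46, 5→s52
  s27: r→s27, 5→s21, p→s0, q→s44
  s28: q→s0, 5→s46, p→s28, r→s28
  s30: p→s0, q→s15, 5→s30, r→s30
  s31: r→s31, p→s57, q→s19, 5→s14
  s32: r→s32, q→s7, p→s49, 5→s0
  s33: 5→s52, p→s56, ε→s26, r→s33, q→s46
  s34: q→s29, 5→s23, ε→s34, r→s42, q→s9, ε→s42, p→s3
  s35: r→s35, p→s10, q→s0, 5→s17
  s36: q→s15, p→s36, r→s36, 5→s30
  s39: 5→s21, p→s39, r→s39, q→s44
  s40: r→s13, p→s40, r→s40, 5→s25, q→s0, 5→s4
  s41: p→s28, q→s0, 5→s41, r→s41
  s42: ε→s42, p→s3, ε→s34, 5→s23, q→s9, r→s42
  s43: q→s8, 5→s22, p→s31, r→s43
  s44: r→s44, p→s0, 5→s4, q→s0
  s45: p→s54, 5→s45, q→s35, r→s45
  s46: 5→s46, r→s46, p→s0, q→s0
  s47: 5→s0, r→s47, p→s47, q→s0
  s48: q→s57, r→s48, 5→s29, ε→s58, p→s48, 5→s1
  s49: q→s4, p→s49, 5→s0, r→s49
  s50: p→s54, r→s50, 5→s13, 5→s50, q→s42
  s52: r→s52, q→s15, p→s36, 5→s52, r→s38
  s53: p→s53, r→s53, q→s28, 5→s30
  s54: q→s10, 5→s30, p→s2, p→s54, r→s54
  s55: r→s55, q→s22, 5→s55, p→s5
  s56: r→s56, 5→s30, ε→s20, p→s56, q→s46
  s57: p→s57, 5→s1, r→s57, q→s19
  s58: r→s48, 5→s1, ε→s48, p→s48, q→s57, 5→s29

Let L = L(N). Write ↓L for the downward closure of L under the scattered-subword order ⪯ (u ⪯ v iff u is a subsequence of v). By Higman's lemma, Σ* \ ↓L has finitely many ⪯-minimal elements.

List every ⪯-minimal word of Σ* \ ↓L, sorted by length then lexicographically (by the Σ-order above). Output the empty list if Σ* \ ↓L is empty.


A = [qqp, 5pqq, pp5p, p5q555].

|Q|=59, |F|=48, |δ|=225 (13 ε).
min D↑ (45 st, q0=0, F={10}): 0:q→1,r→0,5→2,p→3 1:q→4,r→1,5→5,p→6 2:q→5,r→2,5→2,p→7 3:q→6,r→3,5→8,p→9 4:q→4,r→4,5→4,p→10 5:q→4,r→5,5→5,p→11 6:q→12,r→6,5→13,p→14 7:q→15,r→7,5→16,p→17 8:q→18,r→8,5→8,p→19 9:q→14,r→9,5→20,p→9 10:q→10,r→10,5→10,p→10 11:q→21,r→11,5→22,p→23 12:q→12,r→12,5→20,p→10 13:q→24,r→13,5→13,p→25 14:q→12,r→14,5→20,p→14 15:q→10,r→15,5→15,p→26 16:q→27,r→16,5→16,p→19 17:q→26,r→17,5→28,p→17 18:q→24,r→18,5→29,p→30 19:q→31,r→19,5→28,p→19 20:q→24,r→20,5→20,p→10 21:q→10,r→21,5→21,p→10 22:q→32,r→22,5→22,p→25 23:q→21,r→23,5→28,p→23 24:q→24,r→24,5→33,p→10 25:q→32,r→25,5→28,p→25 26:q→10,r→26,5→21,p→26 27:q→10,r→27,5→34,p→31 28:q→32,r→28,5→28,p→10 29:q→33,r→29,5→35,p→36 30:q→32,r→30,5→37,p→30 31:q→10,r→31,5→38,p→31 32:q→10,r→32,5→38,p→10 33:q→33,r→33,5→39,p→10 34:q→10,r→34,5→40,p→41 35:q→39,r→35,5→10,p→42 36:q→38,r→36,5→43,p→36 37:q→38,r→37,5→43,p→10 38:q→10,r→38,5→44,p→10 39:q→39,r→39,5→10,p→10 40:q→10,r→40,5→10,p→40 41:q→10,r→41,5→44,p→41 42:q→44,r→42,5→10,p→42 43:q→44,r→43,5→10,p→10 44:q→10,r→44,5→10,p→10.
'qqp': run [56, 46, 15, 3] end={s0,s11,s51} rej; 3/3 del acc.
'5pqq': N↓-sim [56, 48, 35, 16, 1] end={s0} rej; 4/4 del acc.
'pp5p': run [56, 51, 34, 16, 3] end={s0,s11,s51} — reject; 4/4 del acc.
'p5q555': |S_i|=[56, 51, 39, 27, 19, 9, 1] end={s0} ∉↓L; 6/6 single-dels accept.
4 minimals (antichain).


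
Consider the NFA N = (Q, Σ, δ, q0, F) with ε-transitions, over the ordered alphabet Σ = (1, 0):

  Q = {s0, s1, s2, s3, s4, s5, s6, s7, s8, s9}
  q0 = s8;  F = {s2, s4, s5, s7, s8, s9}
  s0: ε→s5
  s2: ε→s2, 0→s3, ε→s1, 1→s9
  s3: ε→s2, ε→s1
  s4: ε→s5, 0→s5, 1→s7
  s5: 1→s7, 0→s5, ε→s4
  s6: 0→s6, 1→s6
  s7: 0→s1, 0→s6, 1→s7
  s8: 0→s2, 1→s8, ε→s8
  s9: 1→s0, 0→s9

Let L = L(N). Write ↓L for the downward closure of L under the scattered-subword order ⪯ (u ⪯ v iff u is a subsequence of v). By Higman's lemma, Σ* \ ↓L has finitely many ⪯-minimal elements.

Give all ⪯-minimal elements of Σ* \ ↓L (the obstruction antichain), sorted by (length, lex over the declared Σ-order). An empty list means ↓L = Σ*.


Antichain: [01110].

|Q|=10, |F|=6, |δ|=23 (8 ε).
min D↑ (6 st, q0=0, F={5}): 0:1→0,0→1 1:1→2,0→1 2:1→3,0→2 3:1→4,0→3 4:1→4,0→5 5:1→5,0→5 (ε-aug+det+¬).
'01110': run [10, 9, 7, 6, 3, 2] end={s1,s6} ∉↓L; 5/5 del acc.
1 words, ⪯-incomp.


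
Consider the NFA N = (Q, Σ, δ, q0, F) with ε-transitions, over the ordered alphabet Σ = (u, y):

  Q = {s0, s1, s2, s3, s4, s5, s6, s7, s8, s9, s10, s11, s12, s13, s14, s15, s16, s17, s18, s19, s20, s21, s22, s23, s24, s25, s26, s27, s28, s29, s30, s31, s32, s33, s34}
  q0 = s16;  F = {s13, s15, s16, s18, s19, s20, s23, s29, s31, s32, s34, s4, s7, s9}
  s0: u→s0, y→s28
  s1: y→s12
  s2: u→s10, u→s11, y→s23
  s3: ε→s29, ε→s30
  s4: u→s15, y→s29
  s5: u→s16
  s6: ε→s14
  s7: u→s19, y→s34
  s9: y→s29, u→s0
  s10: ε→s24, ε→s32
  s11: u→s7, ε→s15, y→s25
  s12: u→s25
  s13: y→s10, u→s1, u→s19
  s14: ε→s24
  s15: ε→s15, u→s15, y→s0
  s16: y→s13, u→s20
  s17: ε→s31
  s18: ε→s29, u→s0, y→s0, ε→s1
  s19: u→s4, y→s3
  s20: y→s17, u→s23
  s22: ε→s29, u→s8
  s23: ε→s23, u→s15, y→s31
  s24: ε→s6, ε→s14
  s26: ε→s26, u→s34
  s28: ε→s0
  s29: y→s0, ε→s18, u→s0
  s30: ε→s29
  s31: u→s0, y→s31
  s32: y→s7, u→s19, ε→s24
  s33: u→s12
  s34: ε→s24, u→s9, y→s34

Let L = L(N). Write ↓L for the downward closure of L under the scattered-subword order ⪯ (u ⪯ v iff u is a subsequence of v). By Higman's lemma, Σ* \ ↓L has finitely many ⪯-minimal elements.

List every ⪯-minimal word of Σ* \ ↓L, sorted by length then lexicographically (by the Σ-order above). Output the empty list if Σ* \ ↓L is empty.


min(Σ*\↓L) = [uyu, uuuy, yuyy, yyyyuu].

|Q|=35, |F|=14, |δ|=63 (21 ε).
min D↑ (14 st, q0=0, F={8}): 0:u→1,y→2 1:u→3,y→4 2:u→5,y→6 3:u→7,y→4 4:u→8,y→4 5:u→9,y→10 6:u→5,y→11 7:u→7,y→8 8:u→8,y→8 9:u→7,y→10 10:u→8,y→8 11:u→5,y→12 12:u→13,y→12 13:u→8,y→10.
'uyu': run [26, 17, 11, 3] end={s0,s25,s28} ∉↓L; 3/3 deletions ∈↓L.
'uuuy': run [26, 17, 11, 4, 2] end={s0,s28} ∉↓L; 4/4 del acc.
'yuyy': N↓-sim [26, 23, 13, 9, 4] end={s0,s12,s25,s28} — reject; 4/4 deletions ∈↓L.
'yyyyuu': run [26, 23, 21, 19, 15, 8, 3] end={s0,s25,s28} rej; 6/6 single-dels accept.
4 words, ⪯-incomp.


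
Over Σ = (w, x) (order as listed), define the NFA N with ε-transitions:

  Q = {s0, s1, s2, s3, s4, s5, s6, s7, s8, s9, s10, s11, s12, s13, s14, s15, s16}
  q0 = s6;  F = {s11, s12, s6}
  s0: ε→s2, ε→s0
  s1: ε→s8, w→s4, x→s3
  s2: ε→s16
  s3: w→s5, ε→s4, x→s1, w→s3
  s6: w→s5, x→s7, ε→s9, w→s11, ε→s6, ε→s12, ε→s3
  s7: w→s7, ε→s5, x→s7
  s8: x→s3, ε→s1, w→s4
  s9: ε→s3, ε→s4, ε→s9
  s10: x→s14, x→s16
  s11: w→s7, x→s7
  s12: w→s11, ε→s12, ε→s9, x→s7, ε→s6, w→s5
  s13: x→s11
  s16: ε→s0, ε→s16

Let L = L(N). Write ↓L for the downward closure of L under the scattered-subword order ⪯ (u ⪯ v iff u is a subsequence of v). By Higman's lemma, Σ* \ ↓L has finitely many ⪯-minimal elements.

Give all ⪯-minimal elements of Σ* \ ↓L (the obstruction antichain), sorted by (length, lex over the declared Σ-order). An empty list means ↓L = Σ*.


|Q|=17, |F|=3, |δ|=39 (19 ε).
min D↑ (3 st, q0=0, F={2}): 0:w→1,x→2 1:w→2,x→2 2:w→2,x→2 (ε-aug+det+¬).
'x': run [10, 6] end={s1,s3,s4,s5,s7,s8} rej; 1/1 single-dels accept.
'ww': |S_i|=[10, 7, 6] end={s1,s3,s4,s5,s7,s8} — reject; 2/2 single-dels accept.
2 words, ⪯-incomp.

min(Σ*\↓L) = [x, ww].


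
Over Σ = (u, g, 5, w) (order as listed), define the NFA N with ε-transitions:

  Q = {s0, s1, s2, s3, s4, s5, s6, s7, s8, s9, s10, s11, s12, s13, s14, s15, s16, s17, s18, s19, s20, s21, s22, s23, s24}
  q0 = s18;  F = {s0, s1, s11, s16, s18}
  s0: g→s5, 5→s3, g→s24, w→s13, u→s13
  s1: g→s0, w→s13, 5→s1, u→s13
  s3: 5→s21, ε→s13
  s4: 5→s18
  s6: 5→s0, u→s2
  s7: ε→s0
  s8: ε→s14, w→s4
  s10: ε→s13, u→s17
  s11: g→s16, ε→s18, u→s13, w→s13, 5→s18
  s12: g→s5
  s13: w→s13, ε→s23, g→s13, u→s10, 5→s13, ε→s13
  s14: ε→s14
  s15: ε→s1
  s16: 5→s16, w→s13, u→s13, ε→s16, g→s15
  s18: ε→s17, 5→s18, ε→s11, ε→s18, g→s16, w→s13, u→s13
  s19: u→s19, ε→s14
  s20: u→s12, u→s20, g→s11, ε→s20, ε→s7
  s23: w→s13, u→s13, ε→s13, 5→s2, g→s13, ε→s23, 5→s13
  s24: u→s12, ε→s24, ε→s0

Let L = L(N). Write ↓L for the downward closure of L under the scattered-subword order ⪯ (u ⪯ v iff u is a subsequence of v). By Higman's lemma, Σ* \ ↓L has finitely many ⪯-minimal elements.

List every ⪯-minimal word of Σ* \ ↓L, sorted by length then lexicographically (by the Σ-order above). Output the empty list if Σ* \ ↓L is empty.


min(Σ*\↓L) = [u, w, ggg5].

|Q|=25, |F|=5, |δ|=62 (20 ε).
min D↑ (5 st, q0=0, F={1}): 0:u→1,g→2,5→0,w→1 1:u→1,g→1,5→1,w→1 2:u→1,g→3,5→2,w→1 3:u→1,g→4,5→3,w→1 4:u→1,g→4,5→1,w→1.
'u': run [16, 7] end={s10,s12,s13,s17,s2,s23,s5} — reject; 1/1 deletions ∈↓L.
'w': N↓-sim [16, 5] end={s10,s13,s17,s2,s23} ∉↓L; 1/1 del acc.
'ggg5': N↓-sim [16, 14, 13, 11, 7] end={s10,s13,s17,s2,s21,s23,s3} — reject; 4/4 single-dels accept.
3 words, ⪯-incomp.


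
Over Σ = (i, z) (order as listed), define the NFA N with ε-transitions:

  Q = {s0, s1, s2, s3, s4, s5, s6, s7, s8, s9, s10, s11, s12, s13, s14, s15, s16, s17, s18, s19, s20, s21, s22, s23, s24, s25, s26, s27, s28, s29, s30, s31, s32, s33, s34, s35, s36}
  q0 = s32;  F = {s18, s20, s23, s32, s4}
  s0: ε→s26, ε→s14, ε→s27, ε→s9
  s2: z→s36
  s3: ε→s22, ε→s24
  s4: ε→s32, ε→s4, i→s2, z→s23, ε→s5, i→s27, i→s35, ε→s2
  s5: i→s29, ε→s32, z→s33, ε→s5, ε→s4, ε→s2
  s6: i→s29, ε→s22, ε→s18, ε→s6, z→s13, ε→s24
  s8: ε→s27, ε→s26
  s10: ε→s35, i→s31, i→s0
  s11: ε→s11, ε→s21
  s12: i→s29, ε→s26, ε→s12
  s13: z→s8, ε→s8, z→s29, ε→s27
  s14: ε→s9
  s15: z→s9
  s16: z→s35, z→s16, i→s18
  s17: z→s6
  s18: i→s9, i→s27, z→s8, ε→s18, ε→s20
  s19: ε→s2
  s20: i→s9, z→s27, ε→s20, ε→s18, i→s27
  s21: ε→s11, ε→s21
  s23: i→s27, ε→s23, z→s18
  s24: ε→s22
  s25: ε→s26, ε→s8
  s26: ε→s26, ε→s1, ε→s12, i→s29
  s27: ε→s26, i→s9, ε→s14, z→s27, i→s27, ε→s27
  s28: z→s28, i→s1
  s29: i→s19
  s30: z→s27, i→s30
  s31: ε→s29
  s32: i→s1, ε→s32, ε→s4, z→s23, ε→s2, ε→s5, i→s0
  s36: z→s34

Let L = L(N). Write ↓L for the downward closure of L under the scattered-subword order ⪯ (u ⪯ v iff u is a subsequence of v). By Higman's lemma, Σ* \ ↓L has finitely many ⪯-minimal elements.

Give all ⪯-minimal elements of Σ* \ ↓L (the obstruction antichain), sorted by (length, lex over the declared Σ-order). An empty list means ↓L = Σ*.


min(Σ*\↓L) = [i, zzz].

|Q|=37, |F|=5, |δ|=90 (50 ε).
min D↑ (4 st, q0=0, F={1}): 0:i→1,z→2 1:i→1,z→1 2:i→1,z→3 3:i→1,z→1.
'i': |S_i|=[21, 13] end={s0,s1,s12,s14,s19,s2,s26,s27,s29,s34,s35,s36,…} — reject; 1/1 del acc.
'zzz': N↓-sim [21, 16, 14, 12] end={s1,s12,s14,s19,s2,s26,s27,s29,s34,s36,s8,s9} ∉↓L; 3/3 single-dels accept.
2 minimals (antichain).


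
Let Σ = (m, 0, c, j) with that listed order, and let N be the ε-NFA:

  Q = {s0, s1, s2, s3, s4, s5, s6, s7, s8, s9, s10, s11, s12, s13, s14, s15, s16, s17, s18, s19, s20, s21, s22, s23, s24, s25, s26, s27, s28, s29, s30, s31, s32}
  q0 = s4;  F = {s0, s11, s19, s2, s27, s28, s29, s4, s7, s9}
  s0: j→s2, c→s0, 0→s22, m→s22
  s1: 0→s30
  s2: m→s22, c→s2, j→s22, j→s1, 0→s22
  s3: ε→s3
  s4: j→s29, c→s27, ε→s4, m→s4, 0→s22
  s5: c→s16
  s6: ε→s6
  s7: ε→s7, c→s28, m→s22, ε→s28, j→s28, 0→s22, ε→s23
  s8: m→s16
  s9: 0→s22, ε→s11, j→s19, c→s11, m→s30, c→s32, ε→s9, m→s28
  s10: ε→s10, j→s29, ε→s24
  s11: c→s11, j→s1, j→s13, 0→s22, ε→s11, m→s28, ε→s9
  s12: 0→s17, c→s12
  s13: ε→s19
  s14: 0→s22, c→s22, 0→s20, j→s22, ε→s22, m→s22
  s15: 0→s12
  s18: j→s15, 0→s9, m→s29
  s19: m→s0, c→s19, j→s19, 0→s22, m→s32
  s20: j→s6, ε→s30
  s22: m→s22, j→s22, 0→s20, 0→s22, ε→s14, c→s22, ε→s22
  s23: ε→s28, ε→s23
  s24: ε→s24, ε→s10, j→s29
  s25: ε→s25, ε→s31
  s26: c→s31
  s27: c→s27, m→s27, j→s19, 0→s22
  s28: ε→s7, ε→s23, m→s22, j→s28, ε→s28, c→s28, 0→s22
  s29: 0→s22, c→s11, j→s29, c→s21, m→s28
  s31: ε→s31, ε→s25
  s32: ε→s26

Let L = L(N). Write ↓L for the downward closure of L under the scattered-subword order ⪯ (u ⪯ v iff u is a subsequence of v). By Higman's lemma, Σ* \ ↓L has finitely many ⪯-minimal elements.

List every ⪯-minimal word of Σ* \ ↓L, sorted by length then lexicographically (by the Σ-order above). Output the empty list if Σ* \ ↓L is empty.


min(Σ*\↓L) = [0, jmm, cjmjj].

|Q|=33, |F|=10, |δ|=98 (29 ε).
min D↑ (9 st, q0=0, F={1}): 0:m→0,0→1,c→2,j→3 1:m→1,0→1,c→1,j→1 2:m→2,0→1,c→2,j→4 3:m→5,0→1,c→6,j→3 4:m→7,0→1,c→4,j→4 5:m→1,0→1,c→5,j→5 6:m→5,0→1,c→6,j→4 7:m→1,0→1,c→7,j→8 8:m→1,0→1,c→8,j→1 [Hopcroft].
'0': |S_i|=[23, 5] end={s14,s20,s22,s30,s6} rej; 1/1 del acc.
'jmm': N↓-sim [23, 21, 15, 5] end={s14,s20,s22,s30,s6} — reject; 3/3 del acc.
'cjmjj': run [23, 21, 17, 12, 7, 6] end={s1,s14,s20,s22,s30,s6} — reject; 5/5 del acc.
3 words, ⪯-incomp.


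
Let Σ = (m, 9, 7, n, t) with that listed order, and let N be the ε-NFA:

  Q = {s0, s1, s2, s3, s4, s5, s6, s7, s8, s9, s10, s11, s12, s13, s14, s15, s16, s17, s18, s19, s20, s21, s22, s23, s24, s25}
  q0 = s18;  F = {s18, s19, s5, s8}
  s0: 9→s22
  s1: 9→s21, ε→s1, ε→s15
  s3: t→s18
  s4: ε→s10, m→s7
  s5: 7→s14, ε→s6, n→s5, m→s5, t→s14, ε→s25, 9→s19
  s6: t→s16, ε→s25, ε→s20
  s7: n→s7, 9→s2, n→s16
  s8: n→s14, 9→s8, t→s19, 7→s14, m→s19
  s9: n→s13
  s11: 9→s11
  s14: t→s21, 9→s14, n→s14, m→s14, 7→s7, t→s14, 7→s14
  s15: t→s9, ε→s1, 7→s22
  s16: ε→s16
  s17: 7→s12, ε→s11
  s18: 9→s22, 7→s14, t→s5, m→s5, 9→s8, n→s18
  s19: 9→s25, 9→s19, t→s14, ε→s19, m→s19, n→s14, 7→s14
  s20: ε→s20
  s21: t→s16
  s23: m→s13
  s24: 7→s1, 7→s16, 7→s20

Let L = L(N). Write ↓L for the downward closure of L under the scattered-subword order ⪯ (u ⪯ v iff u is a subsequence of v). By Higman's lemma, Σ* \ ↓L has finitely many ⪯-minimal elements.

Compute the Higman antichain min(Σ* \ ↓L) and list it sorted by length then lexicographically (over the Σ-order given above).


Antichain: [7, mt, 9n, tt].

|Q|=26, |F|=4, |δ|=59 (12 ε).
min D↑ (5 st, q0=0, F={3}): 0:m→1,9→2,7→3,n→0,t→1 1:m→1,9→4,7→3,n→1,t→3 2:m→4,9→2,7→3,n→3,t→4 3:m→3,9→3,7→3,n→3,t→3 4:m→4,9→4,7→3,n→3,t→3 (ε-aug+det+¬).
'7': N↓-sim [13, 5] end={s14,s16,s2,s21,s7} ∉↓L; 1/1 del acc.
'mt': N↓-sim [13, 10, 5] end={s14,s16,s2,s21,s7} rej; 2/2 del acc.
'9n': run [13, 9, 5] end={s14,s16,s2,s21,s7} ∉↓L; 2/2 single-dels accept.
'tt': run [13, 10, 5] end={s14,s16,s2,s21,s7} rej; 2/2 deletions ∈↓L.
4 minimals (antichain).


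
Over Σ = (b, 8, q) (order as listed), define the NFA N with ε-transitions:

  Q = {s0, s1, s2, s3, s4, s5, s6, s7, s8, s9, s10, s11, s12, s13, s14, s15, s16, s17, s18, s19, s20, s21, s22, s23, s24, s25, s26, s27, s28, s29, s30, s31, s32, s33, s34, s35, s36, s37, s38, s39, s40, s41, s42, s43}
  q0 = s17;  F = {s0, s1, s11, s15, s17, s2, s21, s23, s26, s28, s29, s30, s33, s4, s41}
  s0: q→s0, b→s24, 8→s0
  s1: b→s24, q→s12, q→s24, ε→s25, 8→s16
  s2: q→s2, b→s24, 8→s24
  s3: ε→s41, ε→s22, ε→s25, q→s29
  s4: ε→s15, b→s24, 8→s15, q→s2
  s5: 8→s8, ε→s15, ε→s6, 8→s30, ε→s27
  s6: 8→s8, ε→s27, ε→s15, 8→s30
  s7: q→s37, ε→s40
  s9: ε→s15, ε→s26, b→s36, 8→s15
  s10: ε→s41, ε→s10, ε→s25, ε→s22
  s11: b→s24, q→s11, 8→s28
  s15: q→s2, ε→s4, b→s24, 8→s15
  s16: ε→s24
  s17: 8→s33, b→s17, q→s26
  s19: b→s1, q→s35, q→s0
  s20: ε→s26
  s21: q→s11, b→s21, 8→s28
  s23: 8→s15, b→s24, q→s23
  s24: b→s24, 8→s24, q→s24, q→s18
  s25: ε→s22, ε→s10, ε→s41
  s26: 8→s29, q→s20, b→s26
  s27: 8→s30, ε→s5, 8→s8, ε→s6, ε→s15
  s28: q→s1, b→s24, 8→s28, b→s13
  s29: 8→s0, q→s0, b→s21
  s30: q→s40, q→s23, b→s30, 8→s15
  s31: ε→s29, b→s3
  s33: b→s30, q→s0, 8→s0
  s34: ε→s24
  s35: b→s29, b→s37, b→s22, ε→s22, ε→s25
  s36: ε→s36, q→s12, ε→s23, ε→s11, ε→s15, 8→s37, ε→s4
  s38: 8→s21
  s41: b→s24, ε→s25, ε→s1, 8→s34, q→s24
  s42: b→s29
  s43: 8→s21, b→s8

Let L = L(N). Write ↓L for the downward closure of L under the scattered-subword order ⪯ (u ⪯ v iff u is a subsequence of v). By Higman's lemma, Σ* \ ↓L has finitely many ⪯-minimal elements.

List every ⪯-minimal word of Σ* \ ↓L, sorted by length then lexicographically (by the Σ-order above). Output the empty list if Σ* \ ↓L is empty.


|Q|=44, |F|=15, |δ|=112 (37 ε).
min D↑ (14 st, q0=0, F={8}): 0:b→0,8→1,q→2 1:b→3,8→4,q→4 2:b→2,8→5,q→2 3:b→3,8→6,q→7 4:b→8,8→4,q→4 5:b→9,8→4,q→4 6:b→8,8→6,q→10 7:b→8,8→6,q→7 8:b→8,8→8,q→8 9:b→9,8→11,q→12 10:b→8,8→8,q→10 11:b→8,8→11,q→13 12:b→8,8→11,q→12 13:b→8,8→8,q→8 (ε-aug+det+¬).
'88b': |S_i|=[26, 23, 16, 3] end={s13,s18,s24} rej; 3/3 deletions ∈↓L.
'8qb': |S_i|=[26, 23, 19, 3] end={s13,s18,s24} ∉↓L; 3/3 deletions ∈↓L.
'8b8q8': |S_i|=[26, 23, 20, 15, 11, 4] end={s16,s18,s24,s34} rej; 5/5 del acc.
'q8b8qq': |S_i|=[26, 23, 19, 14, 12, 10, 3] end={s12,s18,s24} ∉↓L; 6/6 deletions ∈↓L.
4 obstructions.

min(Σ*\↓L) = [88b, 8qb, 8b8q8, q8b8qq].
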